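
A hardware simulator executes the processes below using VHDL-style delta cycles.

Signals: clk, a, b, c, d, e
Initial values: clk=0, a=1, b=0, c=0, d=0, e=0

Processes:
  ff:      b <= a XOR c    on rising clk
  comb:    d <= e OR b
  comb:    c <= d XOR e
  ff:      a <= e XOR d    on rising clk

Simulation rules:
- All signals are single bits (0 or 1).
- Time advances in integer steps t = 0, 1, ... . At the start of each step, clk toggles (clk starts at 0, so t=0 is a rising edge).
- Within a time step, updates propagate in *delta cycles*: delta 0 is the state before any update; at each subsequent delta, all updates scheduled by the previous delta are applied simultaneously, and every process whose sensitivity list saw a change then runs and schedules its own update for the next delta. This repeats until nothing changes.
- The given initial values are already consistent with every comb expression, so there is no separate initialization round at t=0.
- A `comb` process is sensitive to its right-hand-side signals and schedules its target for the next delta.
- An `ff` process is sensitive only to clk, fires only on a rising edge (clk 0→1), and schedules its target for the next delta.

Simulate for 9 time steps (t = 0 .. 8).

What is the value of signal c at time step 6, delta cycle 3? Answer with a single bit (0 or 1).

0

t0.Δ0 d=0 c=0 a=1 e=0 clk=0 b=0
t0.Δ1 d=0 c=0 a=1 e=0 clk=1 b=0
t0.Δ2 d=0 c=0 a=0 e=0 clk=1 b=1
t0.Δ3 d=1 c=0 a=0 e=0 clk=1 b=1
t0.Δ4 d=1 c=1 a=0 e=0 clk=1 b=1
t1.Δ0 d=1 c=1 a=0 e=0 clk=1 b=1
t1.Δ1 d=1 c=1 a=0 e=0 clk=0 b=1
t2.Δ0 d=1 c=1 a=0 e=0 clk=0 b=1
t2.Δ1 d=1 c=1 a=0 e=0 clk=1 b=1
t2.Δ2 d=1 c=1 a=1 e=0 clk=1 b=1
t3.Δ0 d=1 c=1 a=1 e=0 clk=1 b=1
t3.Δ1 d=1 c=1 a=1 e=0 clk=0 b=1
t4.Δ0 d=1 c=1 a=1 e=0 clk=0 b=1
t4.Δ1 d=1 c=1 a=1 e=0 clk=1 b=1
t4.Δ2 d=1 c=1 a=1 e=0 clk=1 b=0
t4.Δ3 d=0 c=1 a=1 e=0 clk=1 b=0
t4.Δ4 d=0 c=0 a=1 e=0 clk=1 b=0
t5.Δ0 d=0 c=0 a=1 e=0 clk=1 b=0
t5.Δ1 d=0 c=0 a=1 e=0 clk=0 b=0
t6.Δ0 d=0 c=0 a=1 e=0 clk=0 b=0
t6.Δ1 d=0 c=0 a=1 e=0 clk=1 b=0
t6.Δ2 d=0 c=0 a=0 e=0 clk=1 b=1
t6.Δ3 d=1 c=0 a=0 e=0 clk=1 b=1
t6.Δ4 d=1 c=1 a=0 e=0 clk=1 b=1
t7.Δ0 d=1 c=1 a=0 e=0 clk=1 b=1
t7.Δ1 d=1 c=1 a=0 e=0 clk=0 b=1
t8.Δ0 d=1 c=1 a=0 e=0 clk=0 b=1
t8.Δ1 d=1 c=1 a=0 e=0 clk=1 b=1
t8.Δ2 d=1 c=1 a=1 e=0 clk=1 b=1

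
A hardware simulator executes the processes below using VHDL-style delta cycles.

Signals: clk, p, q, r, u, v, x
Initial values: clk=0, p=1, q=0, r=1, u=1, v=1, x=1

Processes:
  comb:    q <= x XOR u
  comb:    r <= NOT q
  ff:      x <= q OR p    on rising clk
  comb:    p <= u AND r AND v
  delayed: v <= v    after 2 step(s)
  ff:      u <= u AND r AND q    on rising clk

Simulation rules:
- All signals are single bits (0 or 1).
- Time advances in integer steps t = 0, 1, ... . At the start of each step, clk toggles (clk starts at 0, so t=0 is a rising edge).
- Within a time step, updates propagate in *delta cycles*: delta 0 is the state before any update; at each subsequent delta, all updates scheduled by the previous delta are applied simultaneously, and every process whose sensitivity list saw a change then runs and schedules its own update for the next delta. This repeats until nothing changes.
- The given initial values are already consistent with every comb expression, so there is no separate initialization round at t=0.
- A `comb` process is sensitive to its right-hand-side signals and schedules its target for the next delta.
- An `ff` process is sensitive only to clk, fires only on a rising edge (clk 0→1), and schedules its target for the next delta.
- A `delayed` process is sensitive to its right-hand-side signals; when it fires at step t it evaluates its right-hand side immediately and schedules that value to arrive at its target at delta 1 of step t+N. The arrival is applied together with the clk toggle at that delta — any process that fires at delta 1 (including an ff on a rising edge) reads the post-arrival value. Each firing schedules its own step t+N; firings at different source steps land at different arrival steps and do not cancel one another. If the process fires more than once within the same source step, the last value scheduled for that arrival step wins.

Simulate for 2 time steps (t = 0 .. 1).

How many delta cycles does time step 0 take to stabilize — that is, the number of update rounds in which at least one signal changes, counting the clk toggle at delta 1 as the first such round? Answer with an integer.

4

[bits: v,r,x,q,clk,u,p]
t=0: Δ0=1110011 Δ1=1110111 Δ2=1110101 Δ3=1111100 Δ4=1011100 | 4Δ
t=1: Δ0=1011100 Δ1=1011000 | 1Δ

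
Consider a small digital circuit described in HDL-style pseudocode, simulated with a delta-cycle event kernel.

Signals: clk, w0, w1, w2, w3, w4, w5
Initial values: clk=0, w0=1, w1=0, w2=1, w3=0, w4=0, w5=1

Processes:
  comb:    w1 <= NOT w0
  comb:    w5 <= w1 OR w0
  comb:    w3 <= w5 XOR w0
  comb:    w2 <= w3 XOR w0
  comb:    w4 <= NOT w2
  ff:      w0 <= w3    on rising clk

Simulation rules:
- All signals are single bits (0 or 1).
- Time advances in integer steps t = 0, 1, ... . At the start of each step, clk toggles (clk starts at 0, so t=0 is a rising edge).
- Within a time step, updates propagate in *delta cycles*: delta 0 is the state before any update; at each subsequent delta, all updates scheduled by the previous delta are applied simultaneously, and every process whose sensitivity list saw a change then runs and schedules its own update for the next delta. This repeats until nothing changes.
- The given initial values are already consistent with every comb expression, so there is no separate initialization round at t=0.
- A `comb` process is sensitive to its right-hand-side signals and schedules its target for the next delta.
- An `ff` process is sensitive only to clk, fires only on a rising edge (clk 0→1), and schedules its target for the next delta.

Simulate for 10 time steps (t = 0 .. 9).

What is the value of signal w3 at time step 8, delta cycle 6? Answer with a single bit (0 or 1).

t0.Δ0 w5=1 w4=0 w0=1 w1=0 w2=1 w3=0 clk=0
t0.Δ1 w5=1 w4=0 w0=1 w1=0 w2=1 w3=0 clk=1
t0.Δ2 w5=1 w4=0 w0=0 w1=0 w2=1 w3=0 clk=1
t0.Δ3 w5=0 w4=0 w0=0 w1=1 w2=0 w3=1 clk=1
t0.Δ4 w5=1 w4=1 w0=0 w1=1 w2=1 w3=0 clk=1
t0.Δ5 w5=1 w4=0 w0=0 w1=1 w2=0 w3=1 clk=1
t0.Δ6 w5=1 w4=1 w0=0 w1=1 w2=1 w3=1 clk=1
t0.Δ7 w5=1 w4=0 w0=0 w1=1 w2=1 w3=1 clk=1
t1.Δ0 w5=1 w4=0 w0=0 w1=1 w2=1 w3=1 clk=1
t1.Δ1 w5=1 w4=0 w0=0 w1=1 w2=1 w3=1 clk=0
t2.Δ0 w5=1 w4=0 w0=0 w1=1 w2=1 w3=1 clk=0
t2.Δ1 w5=1 w4=0 w0=0 w1=1 w2=1 w3=1 clk=1
t2.Δ2 w5=1 w4=0 w0=1 w1=1 w2=1 w3=1 clk=1
t2.Δ3 w5=1 w4=0 w0=1 w1=0 w2=0 w3=0 clk=1
t2.Δ4 w5=1 w4=1 w0=1 w1=0 w2=1 w3=0 clk=1
t2.Δ5 w5=1 w4=0 w0=1 w1=0 w2=1 w3=0 clk=1
t3.Δ0 w5=1 w4=0 w0=1 w1=0 w2=1 w3=0 clk=1
t3.Δ1 w5=1 w4=0 w0=1 w1=0 w2=1 w3=0 clk=0
t4.Δ0 w5=1 w4=0 w0=1 w1=0 w2=1 w3=0 clk=0
t4.Δ1 w5=1 w4=0 w0=1 w1=0 w2=1 w3=0 clk=1
t4.Δ2 w5=1 w4=0 w0=0 w1=0 w2=1 w3=0 clk=1
t4.Δ3 w5=0 w4=0 w0=0 w1=1 w2=0 w3=1 clk=1
t4.Δ4 w5=1 w4=1 w0=0 w1=1 w2=1 w3=0 clk=1
t4.Δ5 w5=1 w4=0 w0=0 w1=1 w2=0 w3=1 clk=1
t4.Δ6 w5=1 w4=1 w0=0 w1=1 w2=1 w3=1 clk=1
t4.Δ7 w5=1 w4=0 w0=0 w1=1 w2=1 w3=1 clk=1
t5.Δ0 w5=1 w4=0 w0=0 w1=1 w2=1 w3=1 clk=1
t5.Δ1 w5=1 w4=0 w0=0 w1=1 w2=1 w3=1 clk=0
t6.Δ0 w5=1 w4=0 w0=0 w1=1 w2=1 w3=1 clk=0
t6.Δ1 w5=1 w4=0 w0=0 w1=1 w2=1 w3=1 clk=1
t6.Δ2 w5=1 w4=0 w0=1 w1=1 w2=1 w3=1 clk=1
t6.Δ3 w5=1 w4=0 w0=1 w1=0 w2=0 w3=0 clk=1
t6.Δ4 w5=1 w4=1 w0=1 w1=0 w2=1 w3=0 clk=1
t6.Δ5 w5=1 w4=0 w0=1 w1=0 w2=1 w3=0 clk=1
t7.Δ0 w5=1 w4=0 w0=1 w1=0 w2=1 w3=0 clk=1
t7.Δ1 w5=1 w4=0 w0=1 w1=0 w2=1 w3=0 clk=0
t8.Δ0 w5=1 w4=0 w0=1 w1=0 w2=1 w3=0 clk=0
t8.Δ1 w5=1 w4=0 w0=1 w1=0 w2=1 w3=0 clk=1
t8.Δ2 w5=1 w4=0 w0=0 w1=0 w2=1 w3=0 clk=1
t8.Δ3 w5=0 w4=0 w0=0 w1=1 w2=0 w3=1 clk=1
t8.Δ4 w5=1 w4=1 w0=0 w1=1 w2=1 w3=0 clk=1
t8.Δ5 w5=1 w4=0 w0=0 w1=1 w2=0 w3=1 clk=1
t8.Δ6 w5=1 w4=1 w0=0 w1=1 w2=1 w3=1 clk=1
t8.Δ7 w5=1 w4=0 w0=0 w1=1 w2=1 w3=1 clk=1
t9.Δ0 w5=1 w4=0 w0=0 w1=1 w2=1 w3=1 clk=1
t9.Δ1 w5=1 w4=0 w0=0 w1=1 w2=1 w3=1 clk=0

1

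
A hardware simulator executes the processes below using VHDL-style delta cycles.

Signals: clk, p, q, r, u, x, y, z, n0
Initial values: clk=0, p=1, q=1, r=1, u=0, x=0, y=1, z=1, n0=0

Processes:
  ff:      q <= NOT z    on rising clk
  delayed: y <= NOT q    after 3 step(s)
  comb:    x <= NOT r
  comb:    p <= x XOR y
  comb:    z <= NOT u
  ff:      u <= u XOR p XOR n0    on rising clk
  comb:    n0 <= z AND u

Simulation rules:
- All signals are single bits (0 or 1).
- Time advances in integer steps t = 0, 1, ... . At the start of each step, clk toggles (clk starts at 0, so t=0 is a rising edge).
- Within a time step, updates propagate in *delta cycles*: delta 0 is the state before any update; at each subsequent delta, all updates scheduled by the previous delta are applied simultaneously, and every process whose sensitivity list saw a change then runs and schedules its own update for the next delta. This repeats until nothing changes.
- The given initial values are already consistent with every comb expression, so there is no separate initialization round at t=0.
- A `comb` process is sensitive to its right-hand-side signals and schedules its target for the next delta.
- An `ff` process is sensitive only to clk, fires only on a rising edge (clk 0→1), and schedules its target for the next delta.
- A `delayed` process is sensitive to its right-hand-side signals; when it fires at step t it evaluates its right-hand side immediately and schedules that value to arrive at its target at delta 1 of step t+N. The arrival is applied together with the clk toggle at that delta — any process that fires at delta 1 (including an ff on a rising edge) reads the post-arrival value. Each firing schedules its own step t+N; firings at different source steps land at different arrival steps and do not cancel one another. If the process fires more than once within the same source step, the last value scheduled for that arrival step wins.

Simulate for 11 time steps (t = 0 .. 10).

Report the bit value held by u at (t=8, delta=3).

t=0 Δ0: n0=0 clk=0 r=1 q=1 u=0 z=1 y=1 p=1 x=0
  Δ1: clk:0→1
  Δ2: q:1→0, u:0→1
  Δ3: n0:0→1, z:1→0
  Δ4: n0:1→0
  (4Δ to stable)
t=1 Δ0: n0=0 clk=1 r=1 q=0 u=1 z=0 y=1 p=1 x=0
  Δ1: clk:1→0
  (1Δ to stable)
t=2 Δ0: n0=0 clk=0 r=1 q=0 u=1 z=0 y=1 p=1 x=0
  Δ1: clk:0→1
  Δ2: q:0→1, u:1→0
  Δ3: z:0→1
  (3Δ to stable)
t=3 Δ0: n0=0 clk=1 r=1 q=1 u=0 z=1 y=1 p=1 x=0
  Δ1: clk:1→0
  (1Δ to stable)
t=4 Δ0: n0=0 clk=0 r=1 q=1 u=0 z=1 y=1 p=1 x=0
  Δ1: clk:0→1
  Δ2: q:1→0, u:0→1
  Δ3: n0:0→1, z:1→0
  Δ4: n0:1→0
  (4Δ to stable)
t=5 Δ0: n0=0 clk=1 r=1 q=0 u=1 z=0 y=1 p=1 x=0
  Δ1: clk:1→0, y:1→0
  Δ2: p:1→0
  (2Δ to stable)
t=6 Δ0: n0=0 clk=0 r=1 q=0 u=1 z=0 y=0 p=0 x=0
  Δ1: clk:0→1
  Δ2: q:0→1
  (2Δ to stable)
t=7 Δ0: n0=0 clk=1 r=1 q=1 u=1 z=0 y=0 p=0 x=0
  Δ1: clk:1→0, y:0→1
  Δ2: p:0→1
  (2Δ to stable)
t=8 Δ0: n0=0 clk=0 r=1 q=1 u=1 z=0 y=1 p=1 x=0
  Δ1: clk:0→1
  Δ2: u:1→0
  Δ3: z:0→1
  (3Δ to stable)
t=9 Δ0: n0=0 clk=1 r=1 q=1 u=0 z=1 y=1 p=1 x=0
  Δ1: clk:1→0, y:1→0
  Δ2: p:1→0
  (2Δ to stable)
t=10 Δ0: n0=0 clk=0 r=1 q=1 u=0 z=1 y=0 p=0 x=0
  Δ1: clk:0→1
  Δ2: q:1→0
  (2Δ to stable)

0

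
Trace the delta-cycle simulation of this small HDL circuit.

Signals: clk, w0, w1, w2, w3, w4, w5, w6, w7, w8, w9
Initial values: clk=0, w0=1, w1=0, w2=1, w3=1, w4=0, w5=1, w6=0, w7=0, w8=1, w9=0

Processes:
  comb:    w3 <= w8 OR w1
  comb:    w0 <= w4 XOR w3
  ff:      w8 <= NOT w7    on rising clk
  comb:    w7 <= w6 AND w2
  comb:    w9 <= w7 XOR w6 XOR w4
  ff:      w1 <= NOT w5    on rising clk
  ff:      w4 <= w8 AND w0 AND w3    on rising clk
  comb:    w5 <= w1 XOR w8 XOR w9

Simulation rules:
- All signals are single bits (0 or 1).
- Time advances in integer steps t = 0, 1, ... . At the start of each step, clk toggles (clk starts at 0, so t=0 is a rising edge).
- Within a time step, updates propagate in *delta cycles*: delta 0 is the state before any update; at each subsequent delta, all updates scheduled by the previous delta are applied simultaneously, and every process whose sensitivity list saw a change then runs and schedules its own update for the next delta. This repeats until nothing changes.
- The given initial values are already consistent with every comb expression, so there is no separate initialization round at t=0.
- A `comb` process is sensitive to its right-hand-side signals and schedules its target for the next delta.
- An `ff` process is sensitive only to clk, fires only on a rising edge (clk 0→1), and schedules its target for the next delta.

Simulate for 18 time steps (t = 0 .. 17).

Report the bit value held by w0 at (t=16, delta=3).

0

t=0 Δ0: w5=1 w7=0 w8=1 w9=0 w3=1 w4=0 clk=0 w0=1 w1=0 w2=1 w6=0
  Δ1: clk:0→1
  Δ2: w4:0→1
  Δ3: w9:0→1, w0:1→0
  Δ4: w5:1→0
  (4Δ to stable)
t=1 Δ0: w5=0 w7=0 w8=1 w9=1 w3=1 w4=1 clk=1 w0=0 w1=0 w2=1 w6=0
  Δ1: clk:1→0
  (1Δ to stable)
t=2 Δ0: w5=0 w7=0 w8=1 w9=1 w3=1 w4=1 clk=0 w0=0 w1=0 w2=1 w6=0
  Δ1: clk:0→1
  Δ2: w4:1→0, w1:0→1
  Δ3: w5:0→1, w9:1→0, w0:0→1
  Δ4: w5:1→0
  (4Δ to stable)
t=3 Δ0: w5=0 w7=0 w8=1 w9=0 w3=1 w4=0 clk=1 w0=1 w1=1 w2=1 w6=0
  Δ1: clk:1→0
  (1Δ to stable)
t=4 Δ0: w5=0 w7=0 w8=1 w9=0 w3=1 w4=0 clk=0 w0=1 w1=1 w2=1 w6=0
  Δ1: clk:0→1
  Δ2: w4:0→1
  Δ3: w9:0→1, w0:1→0
  Δ4: w5:0→1
  (4Δ to stable)
t=5 Δ0: w5=1 w7=0 w8=1 w9=1 w3=1 w4=1 clk=1 w0=0 w1=1 w2=1 w6=0
  Δ1: clk:1→0
  (1Δ to stable)
t=6 Δ0: w5=1 w7=0 w8=1 w9=1 w3=1 w4=1 clk=0 w0=0 w1=1 w2=1 w6=0
  Δ1: clk:0→1
  Δ2: w4:1→0, w1:1→0
  Δ3: w5:1→0, w9:1→0, w0:0→1
  Δ4: w5:0→1
  (4Δ to stable)
t=7 Δ0: w5=1 w7=0 w8=1 w9=0 w3=1 w4=0 clk=1 w0=1 w1=0 w2=1 w6=0
  Δ1: clk:1→0
  (1Δ to stable)
t=8 Δ0: w5=1 w7=0 w8=1 w9=0 w3=1 w4=0 clk=0 w0=1 w1=0 w2=1 w6=0
  Δ1: clk:0→1
  Δ2: w4:0→1
  Δ3: w9:0→1, w0:1→0
  Δ4: w5:1→0
  (4Δ to stable)
t=9 Δ0: w5=0 w7=0 w8=1 w9=1 w3=1 w4=1 clk=1 w0=0 w1=0 w2=1 w6=0
  Δ1: clk:1→0
  (1Δ to stable)
t=10 Δ0: w5=0 w7=0 w8=1 w9=1 w3=1 w4=1 clk=0 w0=0 w1=0 w2=1 w6=0
  Δ1: clk:0→1
  Δ2: w4:1→0, w1:0→1
  Δ3: w5:0→1, w9:1→0, w0:0→1
  Δ4: w5:1→0
  (4Δ to stable)
t=11 Δ0: w5=0 w7=0 w8=1 w9=0 w3=1 w4=0 clk=1 w0=1 w1=1 w2=1 w6=0
  Δ1: clk:1→0
  (1Δ to stable)
t=12 Δ0: w5=0 w7=0 w8=1 w9=0 w3=1 w4=0 clk=0 w0=1 w1=1 w2=1 w6=0
  Δ1: clk:0→1
  Δ2: w4:0→1
  Δ3: w9:0→1, w0:1→0
  Δ4: w5:0→1
  (4Δ to stable)
t=13 Δ0: w5=1 w7=0 w8=1 w9=1 w3=1 w4=1 clk=1 w0=0 w1=1 w2=1 w6=0
  Δ1: clk:1→0
  (1Δ to stable)
t=14 Δ0: w5=1 w7=0 w8=1 w9=1 w3=1 w4=1 clk=0 w0=0 w1=1 w2=1 w6=0
  Δ1: clk:0→1
  Δ2: w4:1→0, w1:1→0
  Δ3: w5:1→0, w9:1→0, w0:0→1
  Δ4: w5:0→1
  (4Δ to stable)
t=15 Δ0: w5=1 w7=0 w8=1 w9=0 w3=1 w4=0 clk=1 w0=1 w1=0 w2=1 w6=0
  Δ1: clk:1→0
  (1Δ to stable)
t=16 Δ0: w5=1 w7=0 w8=1 w9=0 w3=1 w4=0 clk=0 w0=1 w1=0 w2=1 w6=0
  Δ1: clk:0→1
  Δ2: w4:0→1
  Δ3: w9:0→1, w0:1→0
  Δ4: w5:1→0
  (4Δ to stable)
t=17 Δ0: w5=0 w7=0 w8=1 w9=1 w3=1 w4=1 clk=1 w0=0 w1=0 w2=1 w6=0
  Δ1: clk:1→0
  (1Δ to stable)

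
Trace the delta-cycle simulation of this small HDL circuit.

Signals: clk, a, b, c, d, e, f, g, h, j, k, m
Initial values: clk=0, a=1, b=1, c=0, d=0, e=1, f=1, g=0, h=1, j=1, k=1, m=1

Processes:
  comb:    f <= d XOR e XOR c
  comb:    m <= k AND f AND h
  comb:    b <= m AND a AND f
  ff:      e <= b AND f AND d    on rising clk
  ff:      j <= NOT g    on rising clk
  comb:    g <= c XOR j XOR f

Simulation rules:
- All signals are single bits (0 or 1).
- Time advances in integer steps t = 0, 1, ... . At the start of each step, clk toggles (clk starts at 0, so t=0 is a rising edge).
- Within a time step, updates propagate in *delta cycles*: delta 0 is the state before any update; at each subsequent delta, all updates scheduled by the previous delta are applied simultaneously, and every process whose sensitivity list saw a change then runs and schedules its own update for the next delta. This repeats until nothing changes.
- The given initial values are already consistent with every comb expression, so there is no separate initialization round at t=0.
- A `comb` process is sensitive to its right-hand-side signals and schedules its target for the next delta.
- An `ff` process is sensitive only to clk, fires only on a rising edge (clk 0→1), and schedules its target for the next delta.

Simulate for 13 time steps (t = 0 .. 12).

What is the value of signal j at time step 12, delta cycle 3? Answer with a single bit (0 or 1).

t0.Δ0 j=1 d=0 clk=0 h=1 k=1 e=1 b=1 c=0 a=1 f=1 g=0 m=1
t0.Δ1 j=1 d=0 clk=1 h=1 k=1 e=1 b=1 c=0 a=1 f=1 g=0 m=1
t0.Δ2 j=1 d=0 clk=1 h=1 k=1 e=0 b=1 c=0 a=1 f=1 g=0 m=1
t0.Δ3 j=1 d=0 clk=1 h=1 k=1 e=0 b=1 c=0 a=1 f=0 g=0 m=1
t0.Δ4 j=1 d=0 clk=1 h=1 k=1 e=0 b=0 c=0 a=1 f=0 g=1 m=0
t1.Δ0 j=1 d=0 clk=1 h=1 k=1 e=0 b=0 c=0 a=1 f=0 g=1 m=0
t1.Δ1 j=1 d=0 clk=0 h=1 k=1 e=0 b=0 c=0 a=1 f=0 g=1 m=0
t2.Δ0 j=1 d=0 clk=0 h=1 k=1 e=0 b=0 c=0 a=1 f=0 g=1 m=0
t2.Δ1 j=1 d=0 clk=1 h=1 k=1 e=0 b=0 c=0 a=1 f=0 g=1 m=0
t2.Δ2 j=0 d=0 clk=1 h=1 k=1 e=0 b=0 c=0 a=1 f=0 g=1 m=0
t2.Δ3 j=0 d=0 clk=1 h=1 k=1 e=0 b=0 c=0 a=1 f=0 g=0 m=0
t3.Δ0 j=0 d=0 clk=1 h=1 k=1 e=0 b=0 c=0 a=1 f=0 g=0 m=0
t3.Δ1 j=0 d=0 clk=0 h=1 k=1 e=0 b=0 c=0 a=1 f=0 g=0 m=0
t4.Δ0 j=0 d=0 clk=0 h=1 k=1 e=0 b=0 c=0 a=1 f=0 g=0 m=0
t4.Δ1 j=0 d=0 clk=1 h=1 k=1 e=0 b=0 c=0 a=1 f=0 g=0 m=0
t4.Δ2 j=1 d=0 clk=1 h=1 k=1 e=0 b=0 c=0 a=1 f=0 g=0 m=0
t4.Δ3 j=1 d=0 clk=1 h=1 k=1 e=0 b=0 c=0 a=1 f=0 g=1 m=0
t5.Δ0 j=1 d=0 clk=1 h=1 k=1 e=0 b=0 c=0 a=1 f=0 g=1 m=0
t5.Δ1 j=1 d=0 clk=0 h=1 k=1 e=0 b=0 c=0 a=1 f=0 g=1 m=0
t6.Δ0 j=1 d=0 clk=0 h=1 k=1 e=0 b=0 c=0 a=1 f=0 g=1 m=0
t6.Δ1 j=1 d=0 clk=1 h=1 k=1 e=0 b=0 c=0 a=1 f=0 g=1 m=0
t6.Δ2 j=0 d=0 clk=1 h=1 k=1 e=0 b=0 c=0 a=1 f=0 g=1 m=0
t6.Δ3 j=0 d=0 clk=1 h=1 k=1 e=0 b=0 c=0 a=1 f=0 g=0 m=0
t7.Δ0 j=0 d=0 clk=1 h=1 k=1 e=0 b=0 c=0 a=1 f=0 g=0 m=0
t7.Δ1 j=0 d=0 clk=0 h=1 k=1 e=0 b=0 c=0 a=1 f=0 g=0 m=0
t8.Δ0 j=0 d=0 clk=0 h=1 k=1 e=0 b=0 c=0 a=1 f=0 g=0 m=0
t8.Δ1 j=0 d=0 clk=1 h=1 k=1 e=0 b=0 c=0 a=1 f=0 g=0 m=0
t8.Δ2 j=1 d=0 clk=1 h=1 k=1 e=0 b=0 c=0 a=1 f=0 g=0 m=0
t8.Δ3 j=1 d=0 clk=1 h=1 k=1 e=0 b=0 c=0 a=1 f=0 g=1 m=0
t9.Δ0 j=1 d=0 clk=1 h=1 k=1 e=0 b=0 c=0 a=1 f=0 g=1 m=0
t9.Δ1 j=1 d=0 clk=0 h=1 k=1 e=0 b=0 c=0 a=1 f=0 g=1 m=0
t10.Δ0 j=1 d=0 clk=0 h=1 k=1 e=0 b=0 c=0 a=1 f=0 g=1 m=0
t10.Δ1 j=1 d=0 clk=1 h=1 k=1 e=0 b=0 c=0 a=1 f=0 g=1 m=0
t10.Δ2 j=0 d=0 clk=1 h=1 k=1 e=0 b=0 c=0 a=1 f=0 g=1 m=0
t10.Δ3 j=0 d=0 clk=1 h=1 k=1 e=0 b=0 c=0 a=1 f=0 g=0 m=0
t11.Δ0 j=0 d=0 clk=1 h=1 k=1 e=0 b=0 c=0 a=1 f=0 g=0 m=0
t11.Δ1 j=0 d=0 clk=0 h=1 k=1 e=0 b=0 c=0 a=1 f=0 g=0 m=0
t12.Δ0 j=0 d=0 clk=0 h=1 k=1 e=0 b=0 c=0 a=1 f=0 g=0 m=0
t12.Δ1 j=0 d=0 clk=1 h=1 k=1 e=0 b=0 c=0 a=1 f=0 g=0 m=0
t12.Δ2 j=1 d=0 clk=1 h=1 k=1 e=0 b=0 c=0 a=1 f=0 g=0 m=0
t12.Δ3 j=1 d=0 clk=1 h=1 k=1 e=0 b=0 c=0 a=1 f=0 g=1 m=0

1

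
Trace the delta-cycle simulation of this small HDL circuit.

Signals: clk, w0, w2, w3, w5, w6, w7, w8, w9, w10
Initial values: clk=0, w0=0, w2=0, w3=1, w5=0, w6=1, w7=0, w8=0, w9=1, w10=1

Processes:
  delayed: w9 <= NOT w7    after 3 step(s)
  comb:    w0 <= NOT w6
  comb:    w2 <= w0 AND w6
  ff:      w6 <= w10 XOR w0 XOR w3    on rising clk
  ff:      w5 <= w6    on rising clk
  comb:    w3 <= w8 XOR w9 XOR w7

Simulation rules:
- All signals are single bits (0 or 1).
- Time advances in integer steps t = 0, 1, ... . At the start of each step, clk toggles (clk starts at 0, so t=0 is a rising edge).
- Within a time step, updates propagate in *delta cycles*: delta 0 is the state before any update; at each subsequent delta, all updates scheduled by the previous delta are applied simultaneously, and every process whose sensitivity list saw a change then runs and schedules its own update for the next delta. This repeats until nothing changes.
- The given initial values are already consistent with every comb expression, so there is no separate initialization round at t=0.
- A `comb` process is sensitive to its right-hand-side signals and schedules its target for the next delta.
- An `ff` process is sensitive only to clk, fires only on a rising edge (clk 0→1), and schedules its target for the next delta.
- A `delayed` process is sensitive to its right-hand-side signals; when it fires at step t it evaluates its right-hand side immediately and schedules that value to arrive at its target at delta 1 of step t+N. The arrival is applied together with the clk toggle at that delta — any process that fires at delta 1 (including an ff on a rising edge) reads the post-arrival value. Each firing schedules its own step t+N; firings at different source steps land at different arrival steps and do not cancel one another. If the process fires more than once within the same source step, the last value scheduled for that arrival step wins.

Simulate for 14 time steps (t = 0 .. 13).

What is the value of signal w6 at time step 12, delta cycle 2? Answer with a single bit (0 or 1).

t=0 Δ0: w10=1 w2=0 w9=1 w5=0 w3=1 clk=0 w0=0 w7=0 w6=1 w8=0
  Δ1: clk:0→1
  Δ2: w5:0→1, w6:1→0
  Δ3: w0:0→1
  (3Δ to stable)
t=1 Δ0: w10=1 w2=0 w9=1 w5=1 w3=1 clk=1 w0=1 w7=0 w6=0 w8=0
  Δ1: clk:1→0
  (1Δ to stable)
t=2 Δ0: w10=1 w2=0 w9=1 w5=1 w3=1 clk=0 w0=1 w7=0 w6=0 w8=0
  Δ1: clk:0→1
  Δ2: w5:1→0, w6:0→1
  Δ3: w2:0→1, w0:1→0
  Δ4: w2:1→0
  (4Δ to stable)
t=3 Δ0: w10=1 w2=0 w9=1 w5=0 w3=1 clk=1 w0=0 w7=0 w6=1 w8=0
  Δ1: clk:1→0
  (1Δ to stable)
t=4 Δ0: w10=1 w2=0 w9=1 w5=0 w3=1 clk=0 w0=0 w7=0 w6=1 w8=0
  Δ1: clk:0→1
  Δ2: w5:0→1, w6:1→0
  Δ3: w0:0→1
  (3Δ to stable)
t=5 Δ0: w10=1 w2=0 w9=1 w5=1 w3=1 clk=1 w0=1 w7=0 w6=0 w8=0
  Δ1: clk:1→0
  (1Δ to stable)
t=6 Δ0: w10=1 w2=0 w9=1 w5=1 w3=1 clk=0 w0=1 w7=0 w6=0 w8=0
  Δ1: clk:0→1
  Δ2: w5:1→0, w6:0→1
  Δ3: w2:0→1, w0:1→0
  Δ4: w2:1→0
  (4Δ to stable)
t=7 Δ0: w10=1 w2=0 w9=1 w5=0 w3=1 clk=1 w0=0 w7=0 w6=1 w8=0
  Δ1: clk:1→0
  (1Δ to stable)
t=8 Δ0: w10=1 w2=0 w9=1 w5=0 w3=1 clk=0 w0=0 w7=0 w6=1 w8=0
  Δ1: clk:0→1
  Δ2: w5:0→1, w6:1→0
  Δ3: w0:0→1
  (3Δ to stable)
t=9 Δ0: w10=1 w2=0 w9=1 w5=1 w3=1 clk=1 w0=1 w7=0 w6=0 w8=0
  Δ1: clk:1→0
  (1Δ to stable)
t=10 Δ0: w10=1 w2=0 w9=1 w5=1 w3=1 clk=0 w0=1 w7=0 w6=0 w8=0
  Δ1: clk:0→1
  Δ2: w5:1→0, w6:0→1
  Δ3: w2:0→1, w0:1→0
  Δ4: w2:1→0
  (4Δ to stable)
t=11 Δ0: w10=1 w2=0 w9=1 w5=0 w3=1 clk=1 w0=0 w7=0 w6=1 w8=0
  Δ1: clk:1→0
  (1Δ to stable)
t=12 Δ0: w10=1 w2=0 w9=1 w5=0 w3=1 clk=0 w0=0 w7=0 w6=1 w8=0
  Δ1: clk:0→1
  Δ2: w5:0→1, w6:1→0
  Δ3: w0:0→1
  (3Δ to stable)
t=13 Δ0: w10=1 w2=0 w9=1 w5=1 w3=1 clk=1 w0=1 w7=0 w6=0 w8=0
  Δ1: clk:1→0
  (1Δ to stable)

0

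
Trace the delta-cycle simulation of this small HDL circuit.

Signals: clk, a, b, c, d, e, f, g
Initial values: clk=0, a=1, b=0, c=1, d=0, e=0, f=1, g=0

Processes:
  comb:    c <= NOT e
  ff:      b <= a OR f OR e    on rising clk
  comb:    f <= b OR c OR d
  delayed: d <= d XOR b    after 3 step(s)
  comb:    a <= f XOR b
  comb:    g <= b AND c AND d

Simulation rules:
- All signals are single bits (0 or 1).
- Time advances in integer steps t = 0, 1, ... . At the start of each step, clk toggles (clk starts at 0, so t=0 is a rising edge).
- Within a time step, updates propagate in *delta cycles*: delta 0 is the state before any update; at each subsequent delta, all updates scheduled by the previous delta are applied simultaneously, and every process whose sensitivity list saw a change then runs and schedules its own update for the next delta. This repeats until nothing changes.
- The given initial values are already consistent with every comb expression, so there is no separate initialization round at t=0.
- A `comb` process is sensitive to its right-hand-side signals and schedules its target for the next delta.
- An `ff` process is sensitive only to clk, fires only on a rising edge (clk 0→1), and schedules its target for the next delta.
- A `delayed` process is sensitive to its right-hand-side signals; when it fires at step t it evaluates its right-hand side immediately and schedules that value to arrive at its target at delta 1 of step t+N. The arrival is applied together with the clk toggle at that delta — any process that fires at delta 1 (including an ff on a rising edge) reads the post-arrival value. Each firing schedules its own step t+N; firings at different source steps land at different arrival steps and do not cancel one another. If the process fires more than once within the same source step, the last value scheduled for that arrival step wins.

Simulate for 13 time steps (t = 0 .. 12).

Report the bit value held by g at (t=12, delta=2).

[bits: g,b,c,a,clk,f,d,e]
t=0: Δ0=00110100 Δ1=00111100 Δ2=01111100 Δ3=01101100 | 3Δ
t=1: Δ0=01101100 Δ1=01100100 | 1Δ
t=2: Δ0=01100100 Δ1=01101100 | 1Δ
t=3: Δ0=01101100 Δ1=01100110 Δ2=11100110 | 2Δ
t=4: Δ0=11100110 Δ1=11101110 | 1Δ
t=5: Δ0=11101110 Δ1=11100110 | 1Δ
t=6: Δ0=11100110 Δ1=11101100 Δ2=01101100 | 2Δ
t=7: Δ0=01101100 Δ1=01100100 | 1Δ
t=8: Δ0=01100100 Δ1=01101100 | 1Δ
t=9: Δ0=01101100 Δ1=01100110 Δ2=11100110 | 2Δ
t=10: Δ0=11100110 Δ1=11101110 | 1Δ
t=11: Δ0=11101110 Δ1=11100110 | 1Δ
t=12: Δ0=11100110 Δ1=11101100 Δ2=01101100 | 2Δ

0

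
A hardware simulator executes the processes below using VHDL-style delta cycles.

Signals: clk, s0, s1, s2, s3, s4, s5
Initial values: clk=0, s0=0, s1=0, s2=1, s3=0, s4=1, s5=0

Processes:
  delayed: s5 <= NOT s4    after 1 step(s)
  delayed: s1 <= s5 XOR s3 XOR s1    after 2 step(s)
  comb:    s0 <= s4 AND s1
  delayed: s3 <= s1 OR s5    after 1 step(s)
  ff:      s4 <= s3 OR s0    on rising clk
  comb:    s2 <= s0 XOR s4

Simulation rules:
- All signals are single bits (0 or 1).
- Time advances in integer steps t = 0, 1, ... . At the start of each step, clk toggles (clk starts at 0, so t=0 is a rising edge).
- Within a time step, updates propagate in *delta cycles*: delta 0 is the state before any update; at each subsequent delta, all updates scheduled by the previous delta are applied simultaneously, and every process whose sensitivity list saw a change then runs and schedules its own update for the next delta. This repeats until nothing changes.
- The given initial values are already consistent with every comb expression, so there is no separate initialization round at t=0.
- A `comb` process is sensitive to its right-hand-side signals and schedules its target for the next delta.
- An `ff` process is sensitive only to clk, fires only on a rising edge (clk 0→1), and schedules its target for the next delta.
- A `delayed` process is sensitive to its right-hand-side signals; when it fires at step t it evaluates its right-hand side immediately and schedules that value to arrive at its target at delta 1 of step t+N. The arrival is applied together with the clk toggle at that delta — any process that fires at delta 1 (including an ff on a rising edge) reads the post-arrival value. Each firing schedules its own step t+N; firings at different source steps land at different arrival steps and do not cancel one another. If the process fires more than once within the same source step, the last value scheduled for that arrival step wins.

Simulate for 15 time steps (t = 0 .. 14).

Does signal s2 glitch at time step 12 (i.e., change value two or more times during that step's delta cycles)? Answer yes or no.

yes

[bits: clk,s5,s2,s3,s0,s1,s4]
t=0: Δ0=0010001 Δ1=1010001 Δ2=1010000 Δ3=1000000 | 3Δ
t=1: Δ0=1000000 Δ1=0100000 | 1Δ
t=2: Δ0=0100000 Δ1=1101000 Δ2=1101001 Δ3=1111001 | 3Δ
t=3: Δ0=1111001 Δ1=0011011 Δ2=0011111 Δ3=0001111 | 3Δ
t=4: Δ0=0001111 Δ1=1001101 Δ2=1001001 Δ3=1011001 | 3Δ
t=5: Δ0=1011001 Δ1=0010001 | 1Δ
t=6: Δ0=0010001 Δ1=1010011 Δ2=1010110 Δ3=1010010 Δ4=1000010 | 4Δ
t=7: Δ0=1000010 Δ1=0101000 | 1Δ
t=8: Δ0=0101000 Δ1=1101010 Δ2=1101011 Δ3=1111111 Δ4=1101111 | 4Δ
t=9: Δ0=1101111 Δ1=0001101 Δ2=0001001 Δ3=0011001 | 3Δ
t=10: Δ0=0011001 Δ1=1010011 Δ2=1010110 Δ3=1010010 Δ4=1000010 | 4Δ
t=11: Δ0=1000010 Δ1=0101010 | 1Δ
t=12: Δ0=0101010 Δ1=1101010 Δ2=1101011 Δ3=1111111 Δ4=1101111 | 4Δ
t=13: Δ0=1101111 Δ1=0001111 | 1Δ
t=14: Δ0=0001111 Δ1=1001111 | 1Δ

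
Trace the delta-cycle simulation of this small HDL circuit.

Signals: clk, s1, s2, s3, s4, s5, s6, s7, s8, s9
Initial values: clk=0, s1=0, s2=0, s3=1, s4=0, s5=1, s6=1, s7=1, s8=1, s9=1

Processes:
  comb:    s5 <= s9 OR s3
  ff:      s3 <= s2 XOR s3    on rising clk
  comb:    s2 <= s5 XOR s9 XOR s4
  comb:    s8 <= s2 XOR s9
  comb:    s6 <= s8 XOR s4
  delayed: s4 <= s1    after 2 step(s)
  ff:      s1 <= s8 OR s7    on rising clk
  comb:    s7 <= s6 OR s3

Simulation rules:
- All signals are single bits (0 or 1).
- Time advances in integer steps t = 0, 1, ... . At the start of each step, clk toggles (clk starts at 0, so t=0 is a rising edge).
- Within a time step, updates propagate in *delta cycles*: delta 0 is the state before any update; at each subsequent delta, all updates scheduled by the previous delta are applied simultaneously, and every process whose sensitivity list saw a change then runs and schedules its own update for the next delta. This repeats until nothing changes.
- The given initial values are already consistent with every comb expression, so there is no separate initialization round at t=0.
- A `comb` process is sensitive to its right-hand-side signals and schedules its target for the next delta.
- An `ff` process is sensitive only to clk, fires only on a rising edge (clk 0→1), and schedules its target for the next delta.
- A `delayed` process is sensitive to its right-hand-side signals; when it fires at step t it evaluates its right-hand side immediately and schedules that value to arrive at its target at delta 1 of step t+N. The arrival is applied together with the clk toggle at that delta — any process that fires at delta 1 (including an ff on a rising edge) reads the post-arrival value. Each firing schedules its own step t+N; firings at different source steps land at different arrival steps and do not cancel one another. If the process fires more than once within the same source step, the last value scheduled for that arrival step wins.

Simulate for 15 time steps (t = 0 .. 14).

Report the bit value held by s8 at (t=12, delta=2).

t0.Δ0 s7=1 s1=0 s2=0 s8=1 s5=1 s3=1 s6=1 s9=1 s4=0 clk=0
t0.Δ1 s7=1 s1=0 s2=0 s8=1 s5=1 s3=1 s6=1 s9=1 s4=0 clk=1
t0.Δ2 s7=1 s1=1 s2=0 s8=1 s5=1 s3=1 s6=1 s9=1 s4=0 clk=1
t1.Δ0 s7=1 s1=1 s2=0 s8=1 s5=1 s3=1 s6=1 s9=1 s4=0 clk=1
t1.Δ1 s7=1 s1=1 s2=0 s8=1 s5=1 s3=1 s6=1 s9=1 s4=0 clk=0
t2.Δ0 s7=1 s1=1 s2=0 s8=1 s5=1 s3=1 s6=1 s9=1 s4=0 clk=0
t2.Δ1 s7=1 s1=1 s2=0 s8=1 s5=1 s3=1 s6=1 s9=1 s4=1 clk=1
t2.Δ2 s7=1 s1=1 s2=1 s8=1 s5=1 s3=1 s6=0 s9=1 s4=1 clk=1
t2.Δ3 s7=1 s1=1 s2=1 s8=0 s5=1 s3=1 s6=0 s9=1 s4=1 clk=1
t2.Δ4 s7=1 s1=1 s2=1 s8=0 s5=1 s3=1 s6=1 s9=1 s4=1 clk=1
t3.Δ0 s7=1 s1=1 s2=1 s8=0 s5=1 s3=1 s6=1 s9=1 s4=1 clk=1
t3.Δ1 s7=1 s1=1 s2=1 s8=0 s5=1 s3=1 s6=1 s9=1 s4=1 clk=0
t4.Δ0 s7=1 s1=1 s2=1 s8=0 s5=1 s3=1 s6=1 s9=1 s4=1 clk=0
t4.Δ1 s7=1 s1=1 s2=1 s8=0 s5=1 s3=1 s6=1 s9=1 s4=1 clk=1
t4.Δ2 s7=1 s1=1 s2=1 s8=0 s5=1 s3=0 s6=1 s9=1 s4=1 clk=1
t5.Δ0 s7=1 s1=1 s2=1 s8=0 s5=1 s3=0 s6=1 s9=1 s4=1 clk=1
t5.Δ1 s7=1 s1=1 s2=1 s8=0 s5=1 s3=0 s6=1 s9=1 s4=1 clk=0
t6.Δ0 s7=1 s1=1 s2=1 s8=0 s5=1 s3=0 s6=1 s9=1 s4=1 clk=0
t6.Δ1 s7=1 s1=1 s2=1 s8=0 s5=1 s3=0 s6=1 s9=1 s4=1 clk=1
t6.Δ2 s7=1 s1=1 s2=1 s8=0 s5=1 s3=1 s6=1 s9=1 s4=1 clk=1
t7.Δ0 s7=1 s1=1 s2=1 s8=0 s5=1 s3=1 s6=1 s9=1 s4=1 clk=1
t7.Δ1 s7=1 s1=1 s2=1 s8=0 s5=1 s3=1 s6=1 s9=1 s4=1 clk=0
t8.Δ0 s7=1 s1=1 s2=1 s8=0 s5=1 s3=1 s6=1 s9=1 s4=1 clk=0
t8.Δ1 s7=1 s1=1 s2=1 s8=0 s5=1 s3=1 s6=1 s9=1 s4=1 clk=1
t8.Δ2 s7=1 s1=1 s2=1 s8=0 s5=1 s3=0 s6=1 s9=1 s4=1 clk=1
t9.Δ0 s7=1 s1=1 s2=1 s8=0 s5=1 s3=0 s6=1 s9=1 s4=1 clk=1
t9.Δ1 s7=1 s1=1 s2=1 s8=0 s5=1 s3=0 s6=1 s9=1 s4=1 clk=0
t10.Δ0 s7=1 s1=1 s2=1 s8=0 s5=1 s3=0 s6=1 s9=1 s4=1 clk=0
t10.Δ1 s7=1 s1=1 s2=1 s8=0 s5=1 s3=0 s6=1 s9=1 s4=1 clk=1
t10.Δ2 s7=1 s1=1 s2=1 s8=0 s5=1 s3=1 s6=1 s9=1 s4=1 clk=1
t11.Δ0 s7=1 s1=1 s2=1 s8=0 s5=1 s3=1 s6=1 s9=1 s4=1 clk=1
t11.Δ1 s7=1 s1=1 s2=1 s8=0 s5=1 s3=1 s6=1 s9=1 s4=1 clk=0
t12.Δ0 s7=1 s1=1 s2=1 s8=0 s5=1 s3=1 s6=1 s9=1 s4=1 clk=0
t12.Δ1 s7=1 s1=1 s2=1 s8=0 s5=1 s3=1 s6=1 s9=1 s4=1 clk=1
t12.Δ2 s7=1 s1=1 s2=1 s8=0 s5=1 s3=0 s6=1 s9=1 s4=1 clk=1
t13.Δ0 s7=1 s1=1 s2=1 s8=0 s5=1 s3=0 s6=1 s9=1 s4=1 clk=1
t13.Δ1 s7=1 s1=1 s2=1 s8=0 s5=1 s3=0 s6=1 s9=1 s4=1 clk=0
t14.Δ0 s7=1 s1=1 s2=1 s8=0 s5=1 s3=0 s6=1 s9=1 s4=1 clk=0
t14.Δ1 s7=1 s1=1 s2=1 s8=0 s5=1 s3=0 s6=1 s9=1 s4=1 clk=1
t14.Δ2 s7=1 s1=1 s2=1 s8=0 s5=1 s3=1 s6=1 s9=1 s4=1 clk=1

0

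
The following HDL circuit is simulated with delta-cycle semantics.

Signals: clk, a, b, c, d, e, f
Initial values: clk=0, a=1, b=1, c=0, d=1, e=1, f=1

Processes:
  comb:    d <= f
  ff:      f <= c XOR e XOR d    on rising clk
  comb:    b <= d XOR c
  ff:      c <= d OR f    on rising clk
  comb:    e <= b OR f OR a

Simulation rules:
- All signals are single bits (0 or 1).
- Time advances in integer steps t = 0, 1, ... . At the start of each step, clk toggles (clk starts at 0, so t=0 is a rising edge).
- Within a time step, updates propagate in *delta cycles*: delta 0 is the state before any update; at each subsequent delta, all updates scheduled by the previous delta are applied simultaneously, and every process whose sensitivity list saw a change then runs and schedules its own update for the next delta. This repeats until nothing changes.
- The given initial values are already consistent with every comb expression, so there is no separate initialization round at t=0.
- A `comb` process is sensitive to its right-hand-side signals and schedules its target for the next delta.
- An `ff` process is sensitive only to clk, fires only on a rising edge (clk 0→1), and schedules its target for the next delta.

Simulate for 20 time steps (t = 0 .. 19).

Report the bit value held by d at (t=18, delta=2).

1

t0.Δ0 c=0 a=1 e=1 f=1 clk=0 b=1 d=1
t0.Δ1 c=0 a=1 e=1 f=1 clk=1 b=1 d=1
t0.Δ2 c=1 a=1 e=1 f=0 clk=1 b=1 d=1
t0.Δ3 c=1 a=1 e=1 f=0 clk=1 b=0 d=0
t0.Δ4 c=1 a=1 e=1 f=0 clk=1 b=1 d=0
t1.Δ0 c=1 a=1 e=1 f=0 clk=1 b=1 d=0
t1.Δ1 c=1 a=1 e=1 f=0 clk=0 b=1 d=0
t2.Δ0 c=1 a=1 e=1 f=0 clk=0 b=1 d=0
t2.Δ1 c=1 a=1 e=1 f=0 clk=1 b=1 d=0
t2.Δ2 c=0 a=1 e=1 f=0 clk=1 b=1 d=0
t2.Δ3 c=0 a=1 e=1 f=0 clk=1 b=0 d=0
t3.Δ0 c=0 a=1 e=1 f=0 clk=1 b=0 d=0
t3.Δ1 c=0 a=1 e=1 f=0 clk=0 b=0 d=0
t4.Δ0 c=0 a=1 e=1 f=0 clk=0 b=0 d=0
t4.Δ1 c=0 a=1 e=1 f=0 clk=1 b=0 d=0
t4.Δ2 c=0 a=1 e=1 f=1 clk=1 b=0 d=0
t4.Δ3 c=0 a=1 e=1 f=1 clk=1 b=0 d=1
t4.Δ4 c=0 a=1 e=1 f=1 clk=1 b=1 d=1
t5.Δ0 c=0 a=1 e=1 f=1 clk=1 b=1 d=1
t5.Δ1 c=0 a=1 e=1 f=1 clk=0 b=1 d=1
t6.Δ0 c=0 a=1 e=1 f=1 clk=0 b=1 d=1
t6.Δ1 c=0 a=1 e=1 f=1 clk=1 b=1 d=1
t6.Δ2 c=1 a=1 e=1 f=0 clk=1 b=1 d=1
t6.Δ3 c=1 a=1 e=1 f=0 clk=1 b=0 d=0
t6.Δ4 c=1 a=1 e=1 f=0 clk=1 b=1 d=0
t7.Δ0 c=1 a=1 e=1 f=0 clk=1 b=1 d=0
t7.Δ1 c=1 a=1 e=1 f=0 clk=0 b=1 d=0
t8.Δ0 c=1 a=1 e=1 f=0 clk=0 b=1 d=0
t8.Δ1 c=1 a=1 e=1 f=0 clk=1 b=1 d=0
t8.Δ2 c=0 a=1 e=1 f=0 clk=1 b=1 d=0
t8.Δ3 c=0 a=1 e=1 f=0 clk=1 b=0 d=0
t9.Δ0 c=0 a=1 e=1 f=0 clk=1 b=0 d=0
t9.Δ1 c=0 a=1 e=1 f=0 clk=0 b=0 d=0
t10.Δ0 c=0 a=1 e=1 f=0 clk=0 b=0 d=0
t10.Δ1 c=0 a=1 e=1 f=0 clk=1 b=0 d=0
t10.Δ2 c=0 a=1 e=1 f=1 clk=1 b=0 d=0
t10.Δ3 c=0 a=1 e=1 f=1 clk=1 b=0 d=1
t10.Δ4 c=0 a=1 e=1 f=1 clk=1 b=1 d=1
t11.Δ0 c=0 a=1 e=1 f=1 clk=1 b=1 d=1
t11.Δ1 c=0 a=1 e=1 f=1 clk=0 b=1 d=1
t12.Δ0 c=0 a=1 e=1 f=1 clk=0 b=1 d=1
t12.Δ1 c=0 a=1 e=1 f=1 clk=1 b=1 d=1
t12.Δ2 c=1 a=1 e=1 f=0 clk=1 b=1 d=1
t12.Δ3 c=1 a=1 e=1 f=0 clk=1 b=0 d=0
t12.Δ4 c=1 a=1 e=1 f=0 clk=1 b=1 d=0
t13.Δ0 c=1 a=1 e=1 f=0 clk=1 b=1 d=0
t13.Δ1 c=1 a=1 e=1 f=0 clk=0 b=1 d=0
t14.Δ0 c=1 a=1 e=1 f=0 clk=0 b=1 d=0
t14.Δ1 c=1 a=1 e=1 f=0 clk=1 b=1 d=0
t14.Δ2 c=0 a=1 e=1 f=0 clk=1 b=1 d=0
t14.Δ3 c=0 a=1 e=1 f=0 clk=1 b=0 d=0
t15.Δ0 c=0 a=1 e=1 f=0 clk=1 b=0 d=0
t15.Δ1 c=0 a=1 e=1 f=0 clk=0 b=0 d=0
t16.Δ0 c=0 a=1 e=1 f=0 clk=0 b=0 d=0
t16.Δ1 c=0 a=1 e=1 f=0 clk=1 b=0 d=0
t16.Δ2 c=0 a=1 e=1 f=1 clk=1 b=0 d=0
t16.Δ3 c=0 a=1 e=1 f=1 clk=1 b=0 d=1
t16.Δ4 c=0 a=1 e=1 f=1 clk=1 b=1 d=1
t17.Δ0 c=0 a=1 e=1 f=1 clk=1 b=1 d=1
t17.Δ1 c=0 a=1 e=1 f=1 clk=0 b=1 d=1
t18.Δ0 c=0 a=1 e=1 f=1 clk=0 b=1 d=1
t18.Δ1 c=0 a=1 e=1 f=1 clk=1 b=1 d=1
t18.Δ2 c=1 a=1 e=1 f=0 clk=1 b=1 d=1
t18.Δ3 c=1 a=1 e=1 f=0 clk=1 b=0 d=0
t18.Δ4 c=1 a=1 e=1 f=0 clk=1 b=1 d=0
t19.Δ0 c=1 a=1 e=1 f=0 clk=1 b=1 d=0
t19.Δ1 c=1 a=1 e=1 f=0 clk=0 b=1 d=0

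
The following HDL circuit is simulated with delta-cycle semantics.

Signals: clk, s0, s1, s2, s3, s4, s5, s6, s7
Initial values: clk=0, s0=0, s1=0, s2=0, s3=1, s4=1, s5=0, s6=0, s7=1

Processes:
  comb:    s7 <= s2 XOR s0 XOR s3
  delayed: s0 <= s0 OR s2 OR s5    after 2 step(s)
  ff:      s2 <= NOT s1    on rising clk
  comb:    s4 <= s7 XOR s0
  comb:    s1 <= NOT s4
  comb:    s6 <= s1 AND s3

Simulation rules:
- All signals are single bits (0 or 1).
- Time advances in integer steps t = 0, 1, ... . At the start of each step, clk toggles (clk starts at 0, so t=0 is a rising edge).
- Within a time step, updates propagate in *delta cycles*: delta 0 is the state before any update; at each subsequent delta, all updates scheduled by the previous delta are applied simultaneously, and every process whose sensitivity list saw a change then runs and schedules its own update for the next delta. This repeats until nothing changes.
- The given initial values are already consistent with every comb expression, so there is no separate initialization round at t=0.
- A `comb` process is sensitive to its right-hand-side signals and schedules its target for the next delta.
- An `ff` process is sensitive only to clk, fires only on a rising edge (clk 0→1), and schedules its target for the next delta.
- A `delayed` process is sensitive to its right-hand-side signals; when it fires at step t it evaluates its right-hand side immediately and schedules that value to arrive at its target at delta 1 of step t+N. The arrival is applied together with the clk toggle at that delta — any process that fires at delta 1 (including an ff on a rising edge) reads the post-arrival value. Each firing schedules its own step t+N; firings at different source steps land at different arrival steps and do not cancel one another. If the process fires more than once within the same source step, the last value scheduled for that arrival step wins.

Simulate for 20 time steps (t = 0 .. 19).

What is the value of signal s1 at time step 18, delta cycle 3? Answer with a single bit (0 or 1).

1

[bits: s7,s5,s1,s4,s2,s6,clk,s3,s0]
t=0: Δ0=100100010 Δ1=100100110 Δ2=100110110 Δ3=000110110 Δ4=000010110 Δ5=001010110 Δ6=001011110 | 6Δ
t=1: Δ0=001011110 Δ1=001011010 | 1Δ
t=2: Δ0=001011010 Δ1=001011111 Δ2=101101111 Δ3=000001111 Δ4=001100111 Δ5=000101111 Δ6=000100111 | 6Δ
t=3: Δ0=000100111 Δ1=000100011 | 1Δ
t=4: Δ0=000100011 Δ1=000100111 Δ2=000110111 Δ3=100110111 Δ4=100010111 Δ5=101010111 Δ6=101011111 | 6Δ
t=5: Δ0=101011111 Δ1=101011011 | 1Δ
t=6: Δ0=101011011 Δ1=101011111 Δ2=101001111 Δ3=001001111 Δ4=001101111 Δ5=000101111 Δ6=000100111 | 6Δ
t=7: Δ0=000100111 Δ1=000100011 | 1Δ
t=8: Δ0=000100011 Δ1=000100111 Δ2=000110111 Δ3=100110111 Δ4=100010111 Δ5=101010111 Δ6=101011111 | 6Δ
t=9: Δ0=101011111 Δ1=101011011 | 1Δ
t=10: Δ0=101011011 Δ1=101011111 Δ2=101001111 Δ3=001001111 Δ4=001101111 Δ5=000101111 Δ6=000100111 | 6Δ
t=11: Δ0=000100111 Δ1=000100011 | 1Δ
t=12: Δ0=000100011 Δ1=000100111 Δ2=000110111 Δ3=100110111 Δ4=100010111 Δ5=101010111 Δ6=101011111 | 6Δ
t=13: Δ0=101011111 Δ1=101011011 | 1Δ
t=14: Δ0=101011011 Δ1=101011111 Δ2=101001111 Δ3=001001111 Δ4=001101111 Δ5=000101111 Δ6=000100111 | 6Δ
t=15: Δ0=000100111 Δ1=000100011 | 1Δ
t=16: Δ0=000100011 Δ1=000100111 Δ2=000110111 Δ3=100110111 Δ4=100010111 Δ5=101010111 Δ6=101011111 | 6Δ
t=17: Δ0=101011111 Δ1=101011011 | 1Δ
t=18: Δ0=101011011 Δ1=101011111 Δ2=101001111 Δ3=001001111 Δ4=001101111 Δ5=000101111 Δ6=000100111 | 6Δ
t=19: Δ0=000100111 Δ1=000100011 | 1Δ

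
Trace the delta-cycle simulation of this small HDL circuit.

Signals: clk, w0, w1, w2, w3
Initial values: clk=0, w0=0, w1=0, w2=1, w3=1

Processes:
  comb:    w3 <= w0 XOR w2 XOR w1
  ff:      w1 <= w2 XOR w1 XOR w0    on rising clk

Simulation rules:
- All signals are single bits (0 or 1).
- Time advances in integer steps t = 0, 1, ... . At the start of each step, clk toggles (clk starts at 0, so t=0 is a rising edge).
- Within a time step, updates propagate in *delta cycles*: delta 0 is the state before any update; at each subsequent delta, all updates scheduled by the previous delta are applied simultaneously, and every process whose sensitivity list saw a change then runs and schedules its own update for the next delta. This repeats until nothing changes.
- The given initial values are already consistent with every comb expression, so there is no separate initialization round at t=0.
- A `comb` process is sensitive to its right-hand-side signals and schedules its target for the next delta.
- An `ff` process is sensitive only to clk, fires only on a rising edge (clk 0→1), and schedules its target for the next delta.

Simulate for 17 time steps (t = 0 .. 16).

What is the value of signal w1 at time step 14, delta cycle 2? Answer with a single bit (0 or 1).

0

t0.Δ0 clk=0 w2=1 w3=1 w0=0 w1=0
t0.Δ1 clk=1 w2=1 w3=1 w0=0 w1=0
t0.Δ2 clk=1 w2=1 w3=1 w0=0 w1=1
t0.Δ3 clk=1 w2=1 w3=0 w0=0 w1=1
t1.Δ0 clk=1 w2=1 w3=0 w0=0 w1=1
t1.Δ1 clk=0 w2=1 w3=0 w0=0 w1=1
t2.Δ0 clk=0 w2=1 w3=0 w0=0 w1=1
t2.Δ1 clk=1 w2=1 w3=0 w0=0 w1=1
t2.Δ2 clk=1 w2=1 w3=0 w0=0 w1=0
t2.Δ3 clk=1 w2=1 w3=1 w0=0 w1=0
t3.Δ0 clk=1 w2=1 w3=1 w0=0 w1=0
t3.Δ1 clk=0 w2=1 w3=1 w0=0 w1=0
t4.Δ0 clk=0 w2=1 w3=1 w0=0 w1=0
t4.Δ1 clk=1 w2=1 w3=1 w0=0 w1=0
t4.Δ2 clk=1 w2=1 w3=1 w0=0 w1=1
t4.Δ3 clk=1 w2=1 w3=0 w0=0 w1=1
t5.Δ0 clk=1 w2=1 w3=0 w0=0 w1=1
t5.Δ1 clk=0 w2=1 w3=0 w0=0 w1=1
t6.Δ0 clk=0 w2=1 w3=0 w0=0 w1=1
t6.Δ1 clk=1 w2=1 w3=0 w0=0 w1=1
t6.Δ2 clk=1 w2=1 w3=0 w0=0 w1=0
t6.Δ3 clk=1 w2=1 w3=1 w0=0 w1=0
t7.Δ0 clk=1 w2=1 w3=1 w0=0 w1=0
t7.Δ1 clk=0 w2=1 w3=1 w0=0 w1=0
t8.Δ0 clk=0 w2=1 w3=1 w0=0 w1=0
t8.Δ1 clk=1 w2=1 w3=1 w0=0 w1=0
t8.Δ2 clk=1 w2=1 w3=1 w0=0 w1=1
t8.Δ3 clk=1 w2=1 w3=0 w0=0 w1=1
t9.Δ0 clk=1 w2=1 w3=0 w0=0 w1=1
t9.Δ1 clk=0 w2=1 w3=0 w0=0 w1=1
t10.Δ0 clk=0 w2=1 w3=0 w0=0 w1=1
t10.Δ1 clk=1 w2=1 w3=0 w0=0 w1=1
t10.Δ2 clk=1 w2=1 w3=0 w0=0 w1=0
t10.Δ3 clk=1 w2=1 w3=1 w0=0 w1=0
t11.Δ0 clk=1 w2=1 w3=1 w0=0 w1=0
t11.Δ1 clk=0 w2=1 w3=1 w0=0 w1=0
t12.Δ0 clk=0 w2=1 w3=1 w0=0 w1=0
t12.Δ1 clk=1 w2=1 w3=1 w0=0 w1=0
t12.Δ2 clk=1 w2=1 w3=1 w0=0 w1=1
t12.Δ3 clk=1 w2=1 w3=0 w0=0 w1=1
t13.Δ0 clk=1 w2=1 w3=0 w0=0 w1=1
t13.Δ1 clk=0 w2=1 w3=0 w0=0 w1=1
t14.Δ0 clk=0 w2=1 w3=0 w0=0 w1=1
t14.Δ1 clk=1 w2=1 w3=0 w0=0 w1=1
t14.Δ2 clk=1 w2=1 w3=0 w0=0 w1=0
t14.Δ3 clk=1 w2=1 w3=1 w0=0 w1=0
t15.Δ0 clk=1 w2=1 w3=1 w0=0 w1=0
t15.Δ1 clk=0 w2=1 w3=1 w0=0 w1=0
t16.Δ0 clk=0 w2=1 w3=1 w0=0 w1=0
t16.Δ1 clk=1 w2=1 w3=1 w0=0 w1=0
t16.Δ2 clk=1 w2=1 w3=1 w0=0 w1=1
t16.Δ3 clk=1 w2=1 w3=0 w0=0 w1=1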